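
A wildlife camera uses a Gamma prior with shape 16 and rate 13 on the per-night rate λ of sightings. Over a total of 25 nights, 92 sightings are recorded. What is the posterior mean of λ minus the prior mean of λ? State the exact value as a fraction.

Total count 92 over total exposure 25 nights.
Gamma(α, β) with Poisson data over total exposure Σt gives posterior Gamma(α+Σx, β+Σt) = Gamma(108, 38).
Posterior mean = 108/38 = 54/19; prior mean = 16/13 = 16/13. Difference = 54/19 − 16/13 = 398/247.

398/247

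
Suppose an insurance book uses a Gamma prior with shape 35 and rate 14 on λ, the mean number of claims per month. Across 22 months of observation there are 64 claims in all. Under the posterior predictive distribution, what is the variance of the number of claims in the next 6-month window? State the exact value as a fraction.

Total count 64 over total exposure 22 months.
Gamma(α, β) with Poisson data over total exposure Σt gives posterior Gamma(α+Σx, β+Σt) = Gamma(99, 36).
The posterior predictive for a window of length T is Negative Binomial with variance T·α'·(β'+T)/β'² = 6·99·42/1296 = 77/4.

77/4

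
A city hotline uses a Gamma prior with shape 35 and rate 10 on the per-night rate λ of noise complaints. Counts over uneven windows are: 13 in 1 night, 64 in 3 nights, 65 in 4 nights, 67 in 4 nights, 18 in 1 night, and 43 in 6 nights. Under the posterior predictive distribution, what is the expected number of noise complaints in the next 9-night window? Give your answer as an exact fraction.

2745/29

Total count: 13 + 64 + 65 + 67 + 18 + 43 = 270.
Total exposure: 1 + 3 + 4 + 4 + 1 + 6 = 19 nights.
Conjugate update: add total count to the shape and total exposure to the rate, giving Gamma(305, 29).
Predictive mean over a 9-night window = T·E[λ|data] = 9·305/29 = 2745/29.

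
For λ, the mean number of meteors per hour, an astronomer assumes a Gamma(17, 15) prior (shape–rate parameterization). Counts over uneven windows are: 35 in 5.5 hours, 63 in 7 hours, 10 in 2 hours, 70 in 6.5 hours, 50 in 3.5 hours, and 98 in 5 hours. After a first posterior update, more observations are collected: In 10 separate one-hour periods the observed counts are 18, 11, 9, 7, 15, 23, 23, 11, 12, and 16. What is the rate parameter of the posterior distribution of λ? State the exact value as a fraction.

Total count: 35 + 63 + 10 + 70 + 50 + 98 = 326.
Total exposure: 5.5 + 7 + 2 + 6.5 + 3.5 + 5 = 29.5 hours.
After the first batch: Gamma(17 + 326, 15 + 29.5) = Gamma(343, 89/2).
Total count: 18 + 11 + 9 + 7 + 15 + 23 + 23 + 11 + 12 + 16 = 145.
Total exposure: 10 hours.
After the second batch: Gamma(343 + 145, 89/2 + 10) = Gamma(488, 109/2).

109/2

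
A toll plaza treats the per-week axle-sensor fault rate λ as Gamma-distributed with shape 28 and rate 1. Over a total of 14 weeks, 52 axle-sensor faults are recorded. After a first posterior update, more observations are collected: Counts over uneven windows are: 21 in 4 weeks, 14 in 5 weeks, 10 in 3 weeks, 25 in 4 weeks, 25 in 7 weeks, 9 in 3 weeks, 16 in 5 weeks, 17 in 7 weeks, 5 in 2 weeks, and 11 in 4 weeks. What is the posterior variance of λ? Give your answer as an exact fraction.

Total count 52 over total exposure 14 weeks.
After the first batch: Gamma(28 + 52, 1 + 14) = Gamma(80, 15).
Total count: 21 + 14 + 10 + 25 + 25 + 9 + 16 + 17 + 5 + 11 = 153.
Total exposure: 4 + 5 + 3 + 4 + 7 + 3 + 5 + 7 + 2 + 4 = 44 weeks.
After the second batch: Gamma(80 + 153, 15 + 44) = Gamma(233, 59).
Posterior variance = α'/β'² = 233/3481.

233/3481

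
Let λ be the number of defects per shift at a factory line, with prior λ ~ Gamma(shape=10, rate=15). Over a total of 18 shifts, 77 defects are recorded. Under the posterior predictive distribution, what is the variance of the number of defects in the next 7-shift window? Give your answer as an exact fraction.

Total count 77 over total exposure 18 shifts.
Conjugate update: add total count to the shape and total exposure to the rate, giving Gamma(87, 33).
The posterior predictive for a window of length T is Negative Binomial with variance T·α'·(β'+T)/β'² = 7·87·40/1089 = 8120/363.

8120/363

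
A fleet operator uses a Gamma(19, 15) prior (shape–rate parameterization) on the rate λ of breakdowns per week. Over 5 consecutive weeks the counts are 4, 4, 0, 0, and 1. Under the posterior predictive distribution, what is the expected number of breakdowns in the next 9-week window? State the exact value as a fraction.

Total count: 4 + 4 + 0 + 0 + 1 = 9.
Total exposure: 5 weeks.
Conjugate update: add total count to the shape and total exposure to the rate, giving Gamma(28, 20).
Predictive mean over a 9-week window = T·E[λ|data] = 9·28/20 = 63/5.

63/5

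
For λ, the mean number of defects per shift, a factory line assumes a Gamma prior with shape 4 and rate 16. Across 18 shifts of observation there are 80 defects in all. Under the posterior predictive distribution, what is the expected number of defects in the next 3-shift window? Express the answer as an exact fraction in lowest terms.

Total count 80 over total exposure 18 shifts.
Gamma(α, β) with Poisson data over total exposure Σt gives posterior Gamma(α+Σx, β+Σt) = Gamma(84, 34).
Predictive mean over a 3-shift window = T·E[λ|data] = 3·84/34 = 126/17.

126/17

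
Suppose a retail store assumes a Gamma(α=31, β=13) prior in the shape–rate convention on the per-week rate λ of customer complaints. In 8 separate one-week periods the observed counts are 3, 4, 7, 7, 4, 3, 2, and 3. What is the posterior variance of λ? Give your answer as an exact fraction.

Total count: 3 + 4 + 7 + 7 + 4 + 3 + 2 + 3 = 33.
Total exposure: 8 weeks.
The Gamma prior is conjugate for the Poisson rate, so λ | data ~ Gamma(31+33, 13+8) = Gamma(64, 21).
Posterior variance = α'/β'² = 64/441.

64/441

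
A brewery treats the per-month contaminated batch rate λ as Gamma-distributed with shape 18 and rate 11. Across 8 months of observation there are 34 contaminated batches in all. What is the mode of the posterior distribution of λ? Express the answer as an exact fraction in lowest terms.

51/19

Total count 34 over total exposure 8 months.
The Gamma prior is conjugate for the Poisson rate, so λ | data ~ Gamma(18+34, 11+8) = Gamma(52, 19).
Posterior mode = (α'−1)/β' = 51/19.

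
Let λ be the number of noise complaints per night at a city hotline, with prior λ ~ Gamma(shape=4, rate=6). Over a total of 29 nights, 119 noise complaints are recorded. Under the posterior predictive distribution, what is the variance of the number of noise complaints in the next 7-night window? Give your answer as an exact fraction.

Total count 119 over total exposure 29 nights.
The Gamma prior is conjugate for the Poisson rate, so λ | data ~ Gamma(4+119, 6+29) = Gamma(123, 35).
The posterior predictive for a window of length T is Negative Binomial with variance T·α'·(β'+T)/β'² = 7·123·42/1225 = 738/25.

738/25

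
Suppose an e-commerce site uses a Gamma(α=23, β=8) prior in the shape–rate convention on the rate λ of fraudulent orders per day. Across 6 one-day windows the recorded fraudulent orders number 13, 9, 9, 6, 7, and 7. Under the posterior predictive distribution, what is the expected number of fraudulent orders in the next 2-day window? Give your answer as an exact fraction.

74/7

Total count: 13 + 9 + 9 + 6 + 7 + 7 = 51.
Total exposure: 6 days.
By Gamma–Poisson conjugacy, the posterior is Gamma(α + Σx, β + Σt) = Gamma(23 + 51, 8 + 6) = Gamma(74, 14).
Predictive mean over a 2-day window = T·E[λ|data] = 2·74/14 = 74/7.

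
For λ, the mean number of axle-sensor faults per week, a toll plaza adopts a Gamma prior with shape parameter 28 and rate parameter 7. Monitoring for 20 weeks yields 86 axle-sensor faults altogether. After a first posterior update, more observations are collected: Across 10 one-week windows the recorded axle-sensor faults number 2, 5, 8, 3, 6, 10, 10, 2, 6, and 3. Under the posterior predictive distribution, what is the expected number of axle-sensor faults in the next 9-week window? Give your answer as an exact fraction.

Total count 86 over total exposure 20 weeks.
After the first batch: Gamma(28 + 86, 7 + 20) = Gamma(114, 27).
Total count: 2 + 5 + 8 + 3 + 6 + 10 + 10 + 2 + 6 + 3 = 55.
Total exposure: 10 weeks.
After the second batch: Gamma(114 + 55, 27 + 10) = Gamma(169, 37).
Predictive mean over a 9-week window = T·E[λ|data] = 9·169/37 = 1521/37.

1521/37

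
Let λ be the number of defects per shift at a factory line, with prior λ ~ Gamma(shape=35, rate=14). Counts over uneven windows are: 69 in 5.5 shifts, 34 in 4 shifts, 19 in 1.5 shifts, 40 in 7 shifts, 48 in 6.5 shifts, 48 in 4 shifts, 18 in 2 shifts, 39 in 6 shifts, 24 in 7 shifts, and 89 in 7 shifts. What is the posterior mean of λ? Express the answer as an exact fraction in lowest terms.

Total count: 69 + 34 + 19 + 40 + 48 + 48 + 18 + 39 + 24 + 89 = 428.
Total exposure: 5.5 + 4 + 1.5 + 7 + 6.5 + 4 + 2 + 6 + 7 + 7 = 50.5 shifts.
The Gamma prior is conjugate for the Poisson rate, so λ | data ~ Gamma(35+428, 14+50.5) = Gamma(463, 129/2).
Posterior mean = α'/β' = 463/(129/2) = 926/129.

926/129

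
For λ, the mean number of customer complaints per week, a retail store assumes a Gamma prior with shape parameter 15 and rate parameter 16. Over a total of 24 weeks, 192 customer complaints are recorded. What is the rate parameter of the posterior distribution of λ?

Total count 192 over total exposure 24 weeks.
Posterior: α' = 15 + 192 = 207, β' = 16 + 24 = 40.

40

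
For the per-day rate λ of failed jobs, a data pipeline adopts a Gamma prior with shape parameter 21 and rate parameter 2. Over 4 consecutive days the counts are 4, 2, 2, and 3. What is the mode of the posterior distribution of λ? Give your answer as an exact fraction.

Total count: 4 + 2 + 2 + 3 = 11.
Total exposure: 4 days.
Gamma(α, β) with Poisson data over total exposure Σt gives posterior Gamma(α+Σx, β+Σt) = Gamma(32, 6).
Posterior mode = (α'−1)/β' = 31/6.

31/6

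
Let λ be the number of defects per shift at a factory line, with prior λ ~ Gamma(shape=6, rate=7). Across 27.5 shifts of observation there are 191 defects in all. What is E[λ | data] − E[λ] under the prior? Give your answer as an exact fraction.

2344/483

Total count 191 over total exposure 27.5 shifts.
Posterior: α' = 6 + 191 = 197, β' = 7 + 27.5 = 69/2.
Posterior mean = 197/(69/2) = 394/69; prior mean = 6/7 = 6/7. Difference = 394/69 − 6/7 = 2344/483.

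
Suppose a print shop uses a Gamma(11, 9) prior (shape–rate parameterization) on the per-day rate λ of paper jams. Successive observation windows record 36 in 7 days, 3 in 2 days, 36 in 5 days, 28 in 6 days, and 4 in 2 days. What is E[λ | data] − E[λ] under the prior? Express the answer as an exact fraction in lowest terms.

721/279

Total count: 36 + 3 + 36 + 28 + 4 = 107.
Total exposure: 7 + 2 + 5 + 6 + 2 = 22 days.
By Gamma–Poisson conjugacy, the posterior is Gamma(α + Σx, β + Σt) = Gamma(11 + 107, 9 + 22) = Gamma(118, 31).
Posterior mean = 118/31 = 118/31; prior mean = 11/9 = 11/9. Difference = 118/31 − 11/9 = 721/279.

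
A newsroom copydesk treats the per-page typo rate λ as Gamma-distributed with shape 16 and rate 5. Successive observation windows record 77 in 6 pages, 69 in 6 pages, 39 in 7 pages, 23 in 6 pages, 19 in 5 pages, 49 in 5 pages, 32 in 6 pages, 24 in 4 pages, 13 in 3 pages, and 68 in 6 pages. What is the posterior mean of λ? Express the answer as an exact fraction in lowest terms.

429/59

Total count: 77 + 69 + 39 + 23 + 19 + 49 + 32 + 24 + 13 + 68 = 413.
Total exposure: 6 + 6 + 7 + 6 + 5 + 5 + 6 + 4 + 3 + 6 = 54 pages.
By Gamma–Poisson conjugacy, the posterior is Gamma(α + Σx, β + Σt) = Gamma(16 + 413, 5 + 54) = Gamma(429, 59).
Posterior mean = α'/β' = 429/59.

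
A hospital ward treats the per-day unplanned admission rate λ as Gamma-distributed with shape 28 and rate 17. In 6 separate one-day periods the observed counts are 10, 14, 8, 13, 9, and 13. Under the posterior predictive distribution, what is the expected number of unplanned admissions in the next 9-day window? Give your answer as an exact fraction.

Total count: 10 + 14 + 8 + 13 + 9 + 13 = 67.
Total exposure: 6 days.
Gamma(α, β) with Poisson data over total exposure Σt gives posterior Gamma(α+Σx, β+Σt) = Gamma(95, 23).
Predictive mean over a 9-day window = T·E[λ|data] = 9·95/23 = 855/23.

855/23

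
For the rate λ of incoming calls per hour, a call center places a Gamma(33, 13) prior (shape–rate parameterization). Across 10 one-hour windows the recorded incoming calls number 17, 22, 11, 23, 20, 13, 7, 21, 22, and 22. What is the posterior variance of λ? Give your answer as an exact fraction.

211/529

Total count: 17 + 22 + 11 + 23 + 20 + 13 + 7 + 21 + 22 + 22 = 178.
Total exposure: 10 hours.
Posterior: α' = 33 + 178 = 211, β' = 13 + 10 = 23.
Posterior variance = α'/β'² = 211/529.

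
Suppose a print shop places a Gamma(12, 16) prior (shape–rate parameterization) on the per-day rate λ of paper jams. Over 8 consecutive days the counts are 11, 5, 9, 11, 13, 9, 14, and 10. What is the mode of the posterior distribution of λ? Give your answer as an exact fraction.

31/8

Total count: 11 + 5 + 9 + 11 + 13 + 9 + 14 + 10 = 82.
Total exposure: 8 days.
Conjugate update: add total count to the shape and total exposure to the rate, giving Gamma(94, 24).
Posterior mode = (α'−1)/β' = 93/24 = 31/8.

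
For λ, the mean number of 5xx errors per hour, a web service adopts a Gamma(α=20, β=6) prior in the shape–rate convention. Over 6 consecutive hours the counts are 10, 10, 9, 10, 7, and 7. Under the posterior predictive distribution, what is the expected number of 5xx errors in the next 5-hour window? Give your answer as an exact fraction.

Total count: 10 + 10 + 9 + 10 + 7 + 7 = 53.
Total exposure: 6 hours.
Conjugate update: add total count to the shape and total exposure to the rate, giving Gamma(73, 12).
Predictive mean over a 5-hour window = T·E[λ|data] = 5·73/12 = 365/12.

365/12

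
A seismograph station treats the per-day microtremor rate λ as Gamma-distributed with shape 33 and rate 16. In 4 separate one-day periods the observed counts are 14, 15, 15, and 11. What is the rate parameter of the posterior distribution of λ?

20

Total count: 14 + 15 + 15 + 11 = 55.
Total exposure: 4 days.
The Gamma prior is conjugate for the Poisson rate, so λ | data ~ Gamma(33+55, 16+4) = Gamma(88, 20).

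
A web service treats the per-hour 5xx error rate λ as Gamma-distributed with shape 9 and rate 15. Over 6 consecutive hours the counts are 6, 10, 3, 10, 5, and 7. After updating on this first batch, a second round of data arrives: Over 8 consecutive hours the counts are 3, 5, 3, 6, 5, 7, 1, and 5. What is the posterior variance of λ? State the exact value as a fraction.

85/841

Total count: 6 + 10 + 3 + 10 + 5 + 7 = 41.
Total exposure: 6 hours.
After the first batch: Gamma(9 + 41, 15 + 6) = Gamma(50, 21).
Total count: 3 + 5 + 3 + 6 + 5 + 7 + 1 + 5 = 35.
Total exposure: 8 hours.
After the second batch: Gamma(50 + 35, 21 + 8) = Gamma(85, 29).
Posterior variance = α'/β'² = 85/841.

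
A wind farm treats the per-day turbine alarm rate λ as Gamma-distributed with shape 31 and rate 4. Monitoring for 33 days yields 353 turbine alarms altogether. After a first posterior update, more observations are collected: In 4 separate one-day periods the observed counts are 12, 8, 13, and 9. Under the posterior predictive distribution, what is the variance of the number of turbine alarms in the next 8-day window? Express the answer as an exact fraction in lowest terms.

166992/1681

Total count 353 over total exposure 33 days.
After the first batch: Gamma(31 + 353, 4 + 33) = Gamma(384, 37).
Total count: 12 + 8 + 13 + 9 = 42.
Total exposure: 4 days.
After the second batch: Gamma(384 + 42, 37 + 4) = Gamma(426, 41).
The posterior predictive for a window of length T is Negative Binomial with variance T·α'·(β'+T)/β'² = 8·426·49/1681 = 166992/1681.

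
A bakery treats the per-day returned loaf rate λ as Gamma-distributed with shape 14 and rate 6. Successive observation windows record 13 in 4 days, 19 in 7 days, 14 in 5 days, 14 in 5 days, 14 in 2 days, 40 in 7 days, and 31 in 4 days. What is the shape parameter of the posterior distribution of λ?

Total count: 13 + 19 + 14 + 14 + 14 + 40 + 31 = 145.
Total exposure: 4 + 7 + 5 + 5 + 2 + 7 + 4 = 34 days.
Gamma(α, β) with Poisson data over total exposure Σt gives posterior Gamma(α+Σx, β+Σt) = Gamma(159, 40).

159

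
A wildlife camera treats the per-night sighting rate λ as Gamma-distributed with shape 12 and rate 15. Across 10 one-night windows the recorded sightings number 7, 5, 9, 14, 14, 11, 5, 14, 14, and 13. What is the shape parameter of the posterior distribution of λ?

118

Total count: 7 + 5 + 9 + 14 + 14 + 11 + 5 + 14 + 14 + 13 = 106.
Total exposure: 10 nights.
Gamma(α, β) with Poisson data over total exposure Σt gives posterior Gamma(α+Σx, β+Σt) = Gamma(118, 25).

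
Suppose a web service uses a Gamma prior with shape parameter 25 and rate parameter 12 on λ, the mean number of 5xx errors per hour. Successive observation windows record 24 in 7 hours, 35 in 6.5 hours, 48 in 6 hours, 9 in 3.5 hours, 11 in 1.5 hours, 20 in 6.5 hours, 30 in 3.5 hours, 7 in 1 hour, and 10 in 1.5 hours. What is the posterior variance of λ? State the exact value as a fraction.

Total count: 24 + 35 + 48 + 9 + 11 + 20 + 30 + 7 + 10 = 194.
Total exposure: 7 + 6.5 + 6 + 3.5 + 1.5 + 6.5 + 3.5 + 1 + 1.5 = 37 hours.
By Gamma–Poisson conjugacy, the posterior is Gamma(α + Σx, β + Σt) = Gamma(25 + 194, 12 + 37) = Gamma(219, 49).
Posterior variance = α'/β'² = 219/2401.

219/2401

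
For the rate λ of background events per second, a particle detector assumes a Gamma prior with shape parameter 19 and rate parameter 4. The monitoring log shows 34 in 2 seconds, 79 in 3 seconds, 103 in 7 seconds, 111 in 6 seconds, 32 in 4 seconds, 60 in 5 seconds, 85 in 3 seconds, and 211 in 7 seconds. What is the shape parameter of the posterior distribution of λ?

Total count: 34 + 79 + 103 + 111 + 32 + 60 + 85 + 211 = 715.
Total exposure: 2 + 3 + 7 + 6 + 4 + 5 + 3 + 7 = 37 seconds.
Conjugate update: add total count to the shape and total exposure to the rate, giving Gamma(734, 41).

734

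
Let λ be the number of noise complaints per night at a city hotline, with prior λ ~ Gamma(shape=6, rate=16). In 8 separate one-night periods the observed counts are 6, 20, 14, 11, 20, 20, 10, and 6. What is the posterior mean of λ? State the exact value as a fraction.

113/24

Total count: 6 + 20 + 14 + 11 + 20 + 20 + 10 + 6 = 107.
Total exposure: 8 nights.
Posterior: α' = 6 + 107 = 113, β' = 16 + 8 = 24.
Posterior mean = α'/β' = 113/24.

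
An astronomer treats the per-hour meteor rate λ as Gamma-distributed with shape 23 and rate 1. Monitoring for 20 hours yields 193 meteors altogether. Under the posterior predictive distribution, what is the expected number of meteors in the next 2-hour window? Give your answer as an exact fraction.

144/7

Total count 193 over total exposure 20 hours.
Posterior: α' = 23 + 193 = 216, β' = 1 + 20 = 21.
Predictive mean over a 2-hour window = T·E[λ|data] = 2·216/21 = 144/7.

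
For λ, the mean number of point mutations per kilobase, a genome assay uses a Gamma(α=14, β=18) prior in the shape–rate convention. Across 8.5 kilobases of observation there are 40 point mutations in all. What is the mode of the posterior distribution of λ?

2

Total count 40 over total exposure 8.5 kilobases.
The Gamma prior is conjugate for the Poisson rate, so λ | data ~ Gamma(14+40, 18+8.5) = Gamma(54, 53/2).
Posterior mode = (α'−1)/β' = 53/(53/2) = 2.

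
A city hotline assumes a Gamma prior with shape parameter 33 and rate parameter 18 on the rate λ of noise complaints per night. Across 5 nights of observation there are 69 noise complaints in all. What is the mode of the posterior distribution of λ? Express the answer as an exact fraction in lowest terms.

Total count 69 over total exposure 5 nights.
The Gamma prior is conjugate for the Poisson rate, so λ | data ~ Gamma(33+69, 18+5) = Gamma(102, 23).
Posterior mode = (α'−1)/β' = 101/23.

101/23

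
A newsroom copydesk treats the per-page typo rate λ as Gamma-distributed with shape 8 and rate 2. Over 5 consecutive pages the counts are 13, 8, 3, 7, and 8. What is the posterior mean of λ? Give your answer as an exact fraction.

47/7

Total count: 13 + 8 + 3 + 7 + 8 = 39.
Total exposure: 5 pages.
By Gamma–Poisson conjugacy, the posterior is Gamma(α + Σx, β + Σt) = Gamma(8 + 39, 2 + 5) = Gamma(47, 7).
Posterior mean = α'/β' = 47/7.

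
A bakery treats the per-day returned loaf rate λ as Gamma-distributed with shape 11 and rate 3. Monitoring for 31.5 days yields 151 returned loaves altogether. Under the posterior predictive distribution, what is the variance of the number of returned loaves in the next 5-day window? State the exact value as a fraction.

14220/529

Total count 151 over total exposure 31.5 days.
Gamma(α, β) with Poisson data over total exposure Σt gives posterior Gamma(α+Σx, β+Σt) = Gamma(162, 69/2).
The posterior predictive for a window of length T is Negative Binomial with variance T·α'·(β'+T)/β'² = 5·162·(79/2)/(4761/4) = 14220/529.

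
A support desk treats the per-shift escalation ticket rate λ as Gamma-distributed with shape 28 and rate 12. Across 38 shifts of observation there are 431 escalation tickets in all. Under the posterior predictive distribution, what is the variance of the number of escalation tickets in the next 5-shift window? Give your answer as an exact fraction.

5049/100

Total count 431 over total exposure 38 shifts.
Gamma(α, β) with Poisson data over total exposure Σt gives posterior Gamma(α+Σx, β+Σt) = Gamma(459, 50).
The posterior predictive for a window of length T is Negative Binomial with variance T·α'·(β'+T)/β'² = 5·459·55/2500 = 5049/100.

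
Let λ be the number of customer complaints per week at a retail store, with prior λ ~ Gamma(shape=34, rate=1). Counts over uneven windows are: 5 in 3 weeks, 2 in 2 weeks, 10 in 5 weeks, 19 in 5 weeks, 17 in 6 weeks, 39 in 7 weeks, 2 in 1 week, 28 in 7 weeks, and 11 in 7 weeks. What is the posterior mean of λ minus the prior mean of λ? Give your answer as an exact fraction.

Total count: 5 + 2 + 10 + 19 + 17 + 39 + 2 + 28 + 11 = 133.
Total exposure: 3 + 2 + 5 + 5 + 6 + 7 + 1 + 7 + 7 = 43 weeks.
Conjugate update: add total count to the shape and total exposure to the rate, giving Gamma(167, 44).
Posterior mean = 167/44 = 167/44; prior mean = 34/1 = 34. Difference = 167/44 − 34 = -1329/44.

-1329/44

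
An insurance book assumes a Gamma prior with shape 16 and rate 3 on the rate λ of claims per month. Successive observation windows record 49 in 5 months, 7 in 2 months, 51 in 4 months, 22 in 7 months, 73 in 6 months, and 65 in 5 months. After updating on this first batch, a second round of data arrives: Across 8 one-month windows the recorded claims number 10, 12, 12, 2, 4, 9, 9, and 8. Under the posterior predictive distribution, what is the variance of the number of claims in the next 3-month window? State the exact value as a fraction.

45021/1600

Total count: 49 + 7 + 51 + 22 + 73 + 65 = 267.
Total exposure: 5 + 2 + 4 + 7 + 6 + 5 = 29 months.
After the first batch: Gamma(16 + 267, 3 + 29) = Gamma(283, 32).
Total count: 10 + 12 + 12 + 2 + 4 + 9 + 9 + 8 = 66.
Total exposure: 8 months.
After the second batch: Gamma(283 + 66, 32 + 8) = Gamma(349, 40).
The posterior predictive for a window of length T is Negative Binomial with variance T·α'·(β'+T)/β'² = 3·349·43/1600 = 45021/1600.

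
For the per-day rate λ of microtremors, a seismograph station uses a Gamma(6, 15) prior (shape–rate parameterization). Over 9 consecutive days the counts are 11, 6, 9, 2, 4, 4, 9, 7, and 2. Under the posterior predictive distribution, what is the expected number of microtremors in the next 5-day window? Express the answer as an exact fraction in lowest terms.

25/2

Total count: 11 + 6 + 9 + 2 + 4 + 4 + 9 + 7 + 2 = 54.
Total exposure: 9 days.
Gamma(α, β) with Poisson data over total exposure Σt gives posterior Gamma(α+Σx, β+Σt) = Gamma(60, 24).
Predictive mean over a 5-day window = T·E[λ|data] = 5·60/24 = 25/2.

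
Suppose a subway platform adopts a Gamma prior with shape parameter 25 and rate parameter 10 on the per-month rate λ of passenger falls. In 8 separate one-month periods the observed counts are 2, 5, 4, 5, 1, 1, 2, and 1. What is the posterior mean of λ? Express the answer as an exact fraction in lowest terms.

Total count: 2 + 5 + 4 + 5 + 1 + 1 + 2 + 1 = 21.
Total exposure: 8 months.
Gamma(α, β) with Poisson data over total exposure Σt gives posterior Gamma(α+Σx, β+Σt) = Gamma(46, 18).
Posterior mean = α'/β' = 46/18 = 23/9.

23/9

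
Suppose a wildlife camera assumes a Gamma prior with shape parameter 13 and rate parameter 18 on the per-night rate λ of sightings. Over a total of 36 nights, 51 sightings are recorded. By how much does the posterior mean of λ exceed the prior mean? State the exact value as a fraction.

25/54

Total count 51 over total exposure 36 nights.
Posterior: α' = 13 + 51 = 64, β' = 18 + 36 = 54.
Posterior mean = 64/54 = 32/27; prior mean = 13/18 = 13/18. Difference = 32/27 − 13/18 = 25/54.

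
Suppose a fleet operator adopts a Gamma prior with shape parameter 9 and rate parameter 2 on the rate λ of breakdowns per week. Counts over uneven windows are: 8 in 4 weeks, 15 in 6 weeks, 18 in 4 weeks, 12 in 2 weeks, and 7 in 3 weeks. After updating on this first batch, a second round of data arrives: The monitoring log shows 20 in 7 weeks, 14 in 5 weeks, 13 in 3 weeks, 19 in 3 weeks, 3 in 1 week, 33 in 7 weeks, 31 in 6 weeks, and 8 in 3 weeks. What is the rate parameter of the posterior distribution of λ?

Total count: 8 + 15 + 18 + 12 + 7 = 60.
Total exposure: 4 + 6 + 4 + 2 + 3 = 19 weeks.
After the first batch: Gamma(9 + 60, 2 + 19) = Gamma(69, 21).
Total count: 20 + 14 + 13 + 19 + 3 + 33 + 31 + 8 = 141.
Total exposure: 7 + 5 + 3 + 3 + 1 + 7 + 6 + 3 = 35 weeks.
After the second batch: Gamma(69 + 141, 21 + 35) = Gamma(210, 56).

56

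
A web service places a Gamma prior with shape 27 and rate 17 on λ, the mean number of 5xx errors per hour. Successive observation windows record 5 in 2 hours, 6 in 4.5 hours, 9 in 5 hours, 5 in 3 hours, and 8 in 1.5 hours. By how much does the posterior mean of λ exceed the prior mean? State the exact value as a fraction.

43/187

Total count: 5 + 6 + 9 + 5 + 8 = 33.
Total exposure: 2 + 4.5 + 5 + 3 + 1.5 = 16 hours.
By Gamma–Poisson conjugacy, the posterior is Gamma(α + Σx, β + Σt) = Gamma(27 + 33, 17 + 16) = Gamma(60, 33).
Posterior mean = 60/33 = 20/11; prior mean = 27/17 = 27/17. Difference = 20/11 − 27/17 = 43/187.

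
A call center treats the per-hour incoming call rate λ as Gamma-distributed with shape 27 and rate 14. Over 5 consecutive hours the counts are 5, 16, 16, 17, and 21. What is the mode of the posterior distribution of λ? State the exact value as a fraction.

101/19

Total count: 5 + 16 + 16 + 17 + 21 = 75.
Total exposure: 5 hours.
Posterior: α' = 27 + 75 = 102, β' = 14 + 5 = 19.
Posterior mode = (α'−1)/β' = 101/19.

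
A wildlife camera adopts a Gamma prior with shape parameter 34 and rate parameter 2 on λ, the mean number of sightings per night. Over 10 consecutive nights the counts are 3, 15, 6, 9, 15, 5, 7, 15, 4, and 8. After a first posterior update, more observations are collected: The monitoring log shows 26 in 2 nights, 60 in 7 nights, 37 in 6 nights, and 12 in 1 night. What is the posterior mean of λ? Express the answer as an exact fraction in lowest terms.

64/7

Total count: 3 + 15 + 6 + 9 + 15 + 5 + 7 + 15 + 4 + 8 = 87.
Total exposure: 10 nights.
After the first batch: Gamma(34 + 87, 2 + 10) = Gamma(121, 12).
Total count: 26 + 60 + 37 + 12 = 135.
Total exposure: 2 + 7 + 6 + 1 = 16 nights.
After the second batch: Gamma(121 + 135, 12 + 16) = Gamma(256, 28).
Posterior mean = α'/β' = 256/28 = 64/7.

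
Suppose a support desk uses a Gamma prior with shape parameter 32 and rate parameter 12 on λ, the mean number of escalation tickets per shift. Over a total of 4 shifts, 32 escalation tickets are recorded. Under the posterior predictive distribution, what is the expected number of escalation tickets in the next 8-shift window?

Total count 32 over total exposure 4 shifts.
Gamma(α, β) with Poisson data over total exposure Σt gives posterior Gamma(α+Σx, β+Σt) = Gamma(64, 16).
Predictive mean over an 8-shift window = T·E[λ|data] = 8·64/16 = 32.

32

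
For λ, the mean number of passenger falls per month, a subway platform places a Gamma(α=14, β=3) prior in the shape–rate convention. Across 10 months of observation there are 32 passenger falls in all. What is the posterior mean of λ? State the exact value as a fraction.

Total count 32 over total exposure 10 months.
Posterior: α' = 14 + 32 = 46, β' = 3 + 10 = 13.
Posterior mean = α'/β' = 46/13.

46/13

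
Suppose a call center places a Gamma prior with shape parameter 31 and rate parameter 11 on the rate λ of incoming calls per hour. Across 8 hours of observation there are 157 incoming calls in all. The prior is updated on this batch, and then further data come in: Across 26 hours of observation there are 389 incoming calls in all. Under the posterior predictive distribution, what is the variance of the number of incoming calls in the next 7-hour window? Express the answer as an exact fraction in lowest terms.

210028/2025

Total count 157 over total exposure 8 hours.
After the first batch: Gamma(31 + 157, 11 + 8) = Gamma(188, 19).
Total count 389 over total exposure 26 hours.
After the second batch: Gamma(188 + 389, 19 + 26) = Gamma(577, 45).
The posterior predictive for a window of length T is Negative Binomial with variance T·α'·(β'+T)/β'² = 7·577·52/2025 = 210028/2025.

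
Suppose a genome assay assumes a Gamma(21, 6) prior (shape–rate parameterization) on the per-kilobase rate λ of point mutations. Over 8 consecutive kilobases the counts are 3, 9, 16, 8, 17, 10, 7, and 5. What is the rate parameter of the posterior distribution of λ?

Total count: 3 + 9 + 16 + 8 + 17 + 10 + 7 + 5 = 75.
Total exposure: 8 kilobases.
Conjugate update: add total count to the shape and total exposure to the rate, giving Gamma(96, 14).

14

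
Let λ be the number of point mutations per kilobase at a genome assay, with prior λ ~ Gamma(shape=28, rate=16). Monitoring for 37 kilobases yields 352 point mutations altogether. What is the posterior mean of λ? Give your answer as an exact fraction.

Total count 352 over total exposure 37 kilobases.
Gamma(α, β) with Poisson data over total exposure Σt gives posterior Gamma(α+Σx, β+Σt) = Gamma(380, 53).
Posterior mean = α'/β' = 380/53.

380/53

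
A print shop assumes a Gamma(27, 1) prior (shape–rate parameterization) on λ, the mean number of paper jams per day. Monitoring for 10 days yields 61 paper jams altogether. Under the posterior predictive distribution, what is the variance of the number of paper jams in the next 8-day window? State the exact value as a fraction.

1216/11

Total count 61 over total exposure 10 days.
By Gamma–Poisson conjugacy, the posterior is Gamma(α + Σx, β + Σt) = Gamma(27 + 61, 1 + 10) = Gamma(88, 11).
The posterior predictive for a window of length T is Negative Binomial with variance T·α'·(β'+T)/β'² = 8·88·19/121 = 1216/11.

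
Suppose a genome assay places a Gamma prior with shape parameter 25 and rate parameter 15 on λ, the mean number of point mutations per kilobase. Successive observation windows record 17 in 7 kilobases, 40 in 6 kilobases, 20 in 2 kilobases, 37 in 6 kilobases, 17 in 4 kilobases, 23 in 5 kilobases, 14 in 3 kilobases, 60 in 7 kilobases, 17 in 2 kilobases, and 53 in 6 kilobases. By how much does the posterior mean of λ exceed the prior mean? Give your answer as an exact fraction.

Total count: 17 + 40 + 20 + 37 + 17 + 23 + 14 + 60 + 17 + 53 = 298.
Total exposure: 7 + 6 + 2 + 6 + 4 + 5 + 3 + 7 + 2 + 6 = 48 kilobases.
Gamma(α, β) with Poisson data over total exposure Σt gives posterior Gamma(α+Σx, β+Σt) = Gamma(323, 63).
Posterior mean = 323/63 = 323/63; prior mean = 25/15 = 5/3. Difference = 323/63 − 5/3 = 218/63.

218/63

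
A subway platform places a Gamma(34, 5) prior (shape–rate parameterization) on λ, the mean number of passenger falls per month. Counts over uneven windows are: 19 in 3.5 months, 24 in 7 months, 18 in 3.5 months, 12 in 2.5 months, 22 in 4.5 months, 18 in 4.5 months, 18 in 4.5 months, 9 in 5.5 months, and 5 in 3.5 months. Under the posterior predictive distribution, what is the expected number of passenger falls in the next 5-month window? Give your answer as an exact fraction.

Total count: 19 + 24 + 18 + 12 + 22 + 18 + 18 + 9 + 5 = 145.
Total exposure: 3.5 + 7 + 3.5 + 2.5 + 4.5 + 4.5 + 4.5 + 5.5 + 3.5 = 39 months.
Posterior: α' = 34 + 145 = 179, β' = 5 + 39 = 44.
Predictive mean over a 5-month window = T·E[λ|data] = 5·179/44 = 895/44.

895/44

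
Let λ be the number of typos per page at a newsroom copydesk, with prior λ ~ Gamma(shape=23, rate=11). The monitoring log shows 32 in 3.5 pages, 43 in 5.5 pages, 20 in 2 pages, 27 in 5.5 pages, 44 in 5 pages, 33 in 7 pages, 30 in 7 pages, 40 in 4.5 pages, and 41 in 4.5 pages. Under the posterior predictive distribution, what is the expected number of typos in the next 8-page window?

Total count: 32 + 43 + 20 + 27 + 44 + 33 + 30 + 40 + 41 = 310.
Total exposure: 3.5 + 5.5 + 2 + 5.5 + 5 + 7 + 7 + 4.5 + 4.5 = 44.5 pages.
Gamma(α, β) with Poisson data over total exposure Σt gives posterior Gamma(α+Σx, β+Σt) = Gamma(333, 111/2).
Predictive mean over an 8-page window = T·E[λ|data] = 8·333/(111/2) = 48.

48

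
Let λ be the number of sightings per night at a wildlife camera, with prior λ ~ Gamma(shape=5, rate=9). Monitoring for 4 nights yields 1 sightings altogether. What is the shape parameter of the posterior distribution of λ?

Total count 1 over total exposure 4 nights.
The Gamma prior is conjugate for the Poisson rate, so λ | data ~ Gamma(5+1, 9+4) = Gamma(6, 13).

6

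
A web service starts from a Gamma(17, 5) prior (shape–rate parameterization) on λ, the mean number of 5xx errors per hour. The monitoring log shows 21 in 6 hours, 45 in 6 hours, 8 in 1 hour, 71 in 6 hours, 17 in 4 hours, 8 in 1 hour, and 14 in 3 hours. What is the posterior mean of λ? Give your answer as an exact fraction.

201/32

Total count: 21 + 45 + 8 + 71 + 17 + 8 + 14 = 184.
Total exposure: 6 + 6 + 1 + 6 + 4 + 1 + 3 = 27 hours.
Gamma(α, β) with Poisson data over total exposure Σt gives posterior Gamma(α+Σx, β+Σt) = Gamma(201, 32).
Posterior mean = α'/β' = 201/32.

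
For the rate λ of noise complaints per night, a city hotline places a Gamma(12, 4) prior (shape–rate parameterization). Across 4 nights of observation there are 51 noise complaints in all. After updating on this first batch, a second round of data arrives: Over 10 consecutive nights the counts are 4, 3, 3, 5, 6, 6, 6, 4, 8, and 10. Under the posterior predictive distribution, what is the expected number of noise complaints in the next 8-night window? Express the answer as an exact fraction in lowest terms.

472/9

Total count 51 over total exposure 4 nights.
After the first batch: Gamma(12 + 51, 4 + 4) = Gamma(63, 8).
Total count: 4 + 3 + 3 + 5 + 6 + 6 + 6 + 4 + 8 + 10 = 55.
Total exposure: 10 nights.
After the second batch: Gamma(63 + 55, 8 + 10) = Gamma(118, 18).
Predictive mean over an 8-night window = T·E[λ|data] = 8·118/18 = 472/9.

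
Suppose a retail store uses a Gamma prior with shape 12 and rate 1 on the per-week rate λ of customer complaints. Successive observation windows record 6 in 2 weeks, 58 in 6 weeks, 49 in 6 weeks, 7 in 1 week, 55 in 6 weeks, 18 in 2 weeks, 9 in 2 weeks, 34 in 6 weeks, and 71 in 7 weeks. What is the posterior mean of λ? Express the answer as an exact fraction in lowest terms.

Total count: 6 + 58 + 49 + 7 + 55 + 18 + 9 + 34 + 71 = 307.
Total exposure: 2 + 6 + 6 + 1 + 6 + 2 + 2 + 6 + 7 = 38 weeks.
Posterior: α' = 12 + 307 = 319, β' = 1 + 38 = 39.
Posterior mean = α'/β' = 319/39.

319/39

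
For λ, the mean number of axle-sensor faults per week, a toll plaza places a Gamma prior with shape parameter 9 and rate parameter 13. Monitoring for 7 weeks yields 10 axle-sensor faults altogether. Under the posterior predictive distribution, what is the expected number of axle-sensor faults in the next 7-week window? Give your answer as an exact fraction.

133/20

Total count 10 over total exposure 7 weeks.
Gamma(α, β) with Poisson data over total exposure Σt gives posterior Gamma(α+Σx, β+Σt) = Gamma(19, 20).
Predictive mean over a 7-week window = T·E[λ|data] = 7·19/20 = 133/20.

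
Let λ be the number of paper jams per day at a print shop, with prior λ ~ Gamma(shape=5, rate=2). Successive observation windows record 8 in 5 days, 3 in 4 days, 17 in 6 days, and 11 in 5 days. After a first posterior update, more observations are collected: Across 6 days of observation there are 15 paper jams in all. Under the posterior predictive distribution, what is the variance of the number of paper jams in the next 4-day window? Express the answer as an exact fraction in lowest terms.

472/49

Total count: 8 + 3 + 17 + 11 = 39.
Total exposure: 5 + 4 + 6 + 5 = 20 days.
After the first batch: Gamma(5 + 39, 2 + 20) = Gamma(44, 22).
Total count 15 over total exposure 6 days.
After the second batch: Gamma(44 + 15, 22 + 6) = Gamma(59, 28).
The posterior predictive for a window of length T is Negative Binomial with variance T·α'·(β'+T)/β'² = 4·59·32/784 = 472/49.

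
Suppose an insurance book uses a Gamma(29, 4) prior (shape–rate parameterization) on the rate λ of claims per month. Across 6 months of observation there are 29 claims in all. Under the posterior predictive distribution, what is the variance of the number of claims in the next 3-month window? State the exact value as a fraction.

Total count 29 over total exposure 6 months.
Posterior: α' = 29 + 29 = 58, β' = 4 + 6 = 10.
The posterior predictive for a window of length T is Negative Binomial with variance T·α'·(β'+T)/β'² = 3·58·13/100 = 1131/50.

1131/50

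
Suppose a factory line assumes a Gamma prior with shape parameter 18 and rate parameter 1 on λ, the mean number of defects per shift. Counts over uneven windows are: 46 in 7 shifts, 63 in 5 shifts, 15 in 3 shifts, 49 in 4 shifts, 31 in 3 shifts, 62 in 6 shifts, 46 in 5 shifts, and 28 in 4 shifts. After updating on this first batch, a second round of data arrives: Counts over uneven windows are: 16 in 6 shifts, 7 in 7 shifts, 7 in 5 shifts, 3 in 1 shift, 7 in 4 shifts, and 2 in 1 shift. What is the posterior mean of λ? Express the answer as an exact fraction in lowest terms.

Total count: 46 + 63 + 15 + 49 + 31 + 62 + 46 + 28 = 340.
Total exposure: 7 + 5 + 3 + 4 + 3 + 6 + 5 + 4 = 37 shifts.
After the first batch: Gamma(18 + 340, 1 + 37) = Gamma(358, 38).
Total count: 16 + 7 + 7 + 3 + 7 + 2 = 42.
Total exposure: 6 + 7 + 5 + 1 + 4 + 1 = 24 shifts.
After the second batch: Gamma(358 + 42, 38 + 24) = Gamma(400, 62).
Posterior mean = α'/β' = 400/62 = 200/31.

200/31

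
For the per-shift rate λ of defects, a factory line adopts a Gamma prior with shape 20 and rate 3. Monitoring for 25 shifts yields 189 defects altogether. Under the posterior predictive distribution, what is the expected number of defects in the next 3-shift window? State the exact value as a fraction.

627/28

Total count 189 over total exposure 25 shifts.
Conjugate update: add total count to the shape and total exposure to the rate, giving Gamma(209, 28).
Predictive mean over a 3-shift window = T·E[λ|data] = 3·209/28 = 627/28.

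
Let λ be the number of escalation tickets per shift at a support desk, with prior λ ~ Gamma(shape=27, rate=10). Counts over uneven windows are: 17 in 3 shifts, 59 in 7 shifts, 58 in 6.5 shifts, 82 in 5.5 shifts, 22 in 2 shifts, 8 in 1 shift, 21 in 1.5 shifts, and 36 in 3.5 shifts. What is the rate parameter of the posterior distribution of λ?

40

Total count: 17 + 59 + 58 + 82 + 22 + 8 + 21 + 36 = 303.
Total exposure: 3 + 7 + 6.5 + 5.5 + 2 + 1 + 1.5 + 3.5 = 30 shifts.
The Gamma prior is conjugate for the Poisson rate, so λ | data ~ Gamma(27+303, 10+30) = Gamma(330, 40).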